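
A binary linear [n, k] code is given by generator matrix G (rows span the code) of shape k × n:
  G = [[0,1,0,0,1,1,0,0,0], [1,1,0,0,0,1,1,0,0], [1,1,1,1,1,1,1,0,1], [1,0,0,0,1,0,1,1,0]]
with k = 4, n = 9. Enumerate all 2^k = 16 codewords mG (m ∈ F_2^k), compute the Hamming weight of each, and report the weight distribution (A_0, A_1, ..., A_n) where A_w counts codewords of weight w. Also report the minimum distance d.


Weight distribution: A_0 = 1, A_1 = 1, A_3 = 2, A_4 = 4, A_5 = 4, A_6 = 2, A_8 = 1, A_9 = 1. Minimum distance d = 1.

Enumerate all 2^4 = 16 messages m ∈ F_2^4.
For each, compute codeword c = mG in F_2^9, then tally its weight.
  m = 0000 → c = 000000000, weight = 0.
  m = 1000 → c = 010011000, weight = 3.
  m = 0100 → c = 110001100, weight = 4.
  m = 1100 → c = 100010100, weight = 3.
  m = 0010 → c = 111111101, weight = 8.
  m = 1010 → c = 101100101, weight = 5.
  m = 0110 → c = 001110001, weight = 4.
  m = 1110 → c = 011101001, weight = 5.
  m = 0001 → c = 100010110, weight = 4.
  m = 1001 → c = 110001110, weight = 5.
  m = 0101 → c = 010011010, weight = 4.
  m = 1101 → c = 000000010, weight = 1.
  m = 0011 → c = 011101011, weight = 6.
  m = 1011 → c = 001110011, weight = 5.
  m = 0111 → c = 101100111, weight = 6.
  m = 1111 → c = 111111111, weight = 9.
Tally weights:
  weight 0: 1 codewords.
  weight 1: 1 codewords.
  weight 3: 2 codewords.
  weight 4: 4 codewords.
  weight 5: 4 codewords.
  weight 6: 2 codewords.
  weight 8: 1 codewords.
  weight 9: 1 codewords.
Minimum distance d = smallest w > 0 with A_w > 0 = 1.
Sanity: Σ A_w = 16 = 2^4 = 16 ✓.


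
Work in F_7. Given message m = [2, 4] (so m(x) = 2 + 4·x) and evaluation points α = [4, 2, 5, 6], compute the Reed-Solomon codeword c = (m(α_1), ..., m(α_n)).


c = [4, 3, 1, 5]

Message polynomial: m(x) = 2 + 4·x (mod 7).
For each evaluation point α_i, compute m(α_i) mod 7:
  α_1 = 4: Horner steps 4 → 4, so m(4) = 4.
  α_2 = 2: Horner steps 4 → 3, so m(2) = 3.
  α_3 = 5: Horner steps 4 → 1, so m(5) = 1.
  α_4 = 6: Horner steps 4 → 5, so m(6) = 5.
Codeword c = [4, 3, 1, 5] ∈ F_7^4.


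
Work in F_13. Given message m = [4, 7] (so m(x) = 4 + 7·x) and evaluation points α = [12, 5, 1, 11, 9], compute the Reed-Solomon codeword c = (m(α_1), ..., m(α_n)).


c = [10, 0, 11, 3, 2]

Message polynomial: m(x) = 4 + 7·x (mod 13).
For each evaluation point α_i, compute m(α_i) mod 13:
  α_1 = 12: Horner steps 7 → 10, so m(12) = 10.
  α_2 = 5: Horner steps 7 → 0, so m(5) = 0.
  α_3 = 1: Horner steps 7 → 11, so m(1) = 11.
  α_4 = 11: Horner steps 7 → 3, so m(11) = 3.
  α_5 = 9: Horner steps 7 → 2, so m(9) = 2.
Codeword c = [10, 0, 11, 3, 2] ∈ F_13^5.


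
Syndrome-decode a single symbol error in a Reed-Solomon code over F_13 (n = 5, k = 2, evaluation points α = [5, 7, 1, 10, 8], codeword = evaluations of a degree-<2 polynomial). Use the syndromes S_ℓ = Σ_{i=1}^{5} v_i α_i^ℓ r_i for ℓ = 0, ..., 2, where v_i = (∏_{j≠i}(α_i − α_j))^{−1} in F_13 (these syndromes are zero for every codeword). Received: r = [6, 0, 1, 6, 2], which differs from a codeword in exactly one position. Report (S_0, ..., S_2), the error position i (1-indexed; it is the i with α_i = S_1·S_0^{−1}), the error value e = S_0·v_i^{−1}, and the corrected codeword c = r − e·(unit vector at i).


S = (1, 5, 12), error at position 1, error magnitude e = 10, c = [9, 0, 1, 6, 2].

Step 1: column multipliers v_i = (∏_{j≠i}(α_i − α_j))^{−1} mod 13.
  i = 1 (α = 5): (5−7)(5−1)(5−10)(5−8) = (−2)·4·(−5)·(−3) = −120 ≡ 10, so v_1 = 10^{−1} = 4 (mod 13).
  i = 2 (α = 7): (7−5)(7−1)(7−10)(7−8) = 2·6·(−3)·(−1) = 36 ≡ 10, so v_2 = 10^{−1} = 4 (mod 13).
  i = 3 (α = 1): (1−5)(1−7)(1−10)(1−8) = (−4)·(−6)·(−9)·(−7) = 1512 ≡ 4, so v_3 = 4^{−1} = 10 (mod 13).
  i = 4 (α = 10): (10−5)(10−7)(10−1)(10−8) = 5·3·9·2 = 270 ≡ 10, so v_4 = 10^{−1} = 4 (mod 13).
  i = 5 (α = 8): (8−5)(8−7)(8−1)(8−10) = 3·1·7·(−2) = −42 ≡ 10, so v_5 = 10^{−1} = 4 (mod 13).
  v = [4, 4, 10, 4, 4].
Step 2: syndromes of r = [6, 0, 1, 6, 2] (all sums mod 13).
  S_0 = Σ v_i r_i = 4·6 + 4·0 + 10·1 + 4·6 + 4·2 = 66 ≡ 1.
  S_1 = Σ v_i α_i r_i = 4·5·6 + 4·7·0 + 10·1·1 + 4·10·6 + 4·8·2 = 434 ≡ 5.
  α_i^2 mod 13 = [12, 10, 1, 9, 12].
  S_2 = Σ v_i α_i^2 r_i = 4·12·6 + 4·10·0 + 10·1·1 + 4·9·6 + 4·12·2 = 610 ≡ 12.
  S = (1, 5, 12) ≠ 0, so r is not a codeword (an error is present).
Step 3: locate the error. For a single error e at position i, S_ℓ = v_i·e·α_i^ℓ, so α_err = S_1/S_0.
  S_0^{−1} = 1^{−1} = 1 (mod 13), so α_err = 5·1 = 5 ≡ 5 = α_1. Error position i = 1.
  Consistency check: S_2/S_1 = 12·8 = 96 ≡ 5 = α_err ✓ (single-error assumption holds).
Step 4: error magnitude e = S_0/v_1 = S_0·∏_{j≠1}(α_1 − α_j) = 1·10 = 10 ≡ 10 (mod 13).
Step 5: correct position 1: c_1 = r_1 − e = 6 − 10 ≡ 9 (mod 13). Hence c = [9, 0, 1, 6, 2].
  Check: interpolating c through the α_i gives m(x) = 12 + 2·x (degree < 2) with m(α_i) = c_i for every i, so c is indeed a codeword.


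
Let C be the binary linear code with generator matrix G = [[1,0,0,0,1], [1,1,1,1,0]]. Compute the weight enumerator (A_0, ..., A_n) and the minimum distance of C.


Weight distribution: A_0 = 1, A_2 = 1, A_4 = 2. Minimum distance d = 2.

Enumerate all 2^2 = 4 messages m ∈ F_2^2.
For each, compute codeword c = mG in F_2^5, then tally its weight.
  m = 00 → c = 00000, weight = 0.
  m = 10 → c = 10001, weight = 2.
  m = 01 → c = 11110, weight = 4.
  m = 11 → c = 01111, weight = 4.
Tally weights:
  weight 0: 1 codewords.
  weight 2: 1 codewords.
  weight 4: 2 codewords.
Minimum distance d = smallest w > 0 with A_w > 0 = 2.
Sanity: Σ A_w = 4 = 2^2 = 4 ✓.


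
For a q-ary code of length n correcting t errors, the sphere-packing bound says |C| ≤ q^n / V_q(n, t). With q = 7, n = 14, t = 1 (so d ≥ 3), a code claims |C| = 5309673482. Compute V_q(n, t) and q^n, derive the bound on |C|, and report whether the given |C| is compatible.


V_q(n, t) = 85, q^n = 678223072849, Hamming bound = 7979094974, |C| = 5309673482 ≤ bound (satisfied).

Step 1: Compute V_q(n, t) = Σ_{j=0}^1 C(n, j) (q−1)^j.
  j = 0: C(14,0)·(6)^0 = 1·1 = 1.
  j = 1: C(14,1)·(6)^1 = 14·6 = 84.
  V_q(n, t) = 1 + 84 = 85.
Step 2: q^n = 7^14 = 678223072849.
Step 3: Hamming bound ⌊q^n / V_q(n,t)⌋ = ⌊678223072849/85⌋ = 7979094974.
Step 4: Compare |C| = 5309673482 to 7979094974: satisfied.
The claimed |C| lies below the Hamming bound.


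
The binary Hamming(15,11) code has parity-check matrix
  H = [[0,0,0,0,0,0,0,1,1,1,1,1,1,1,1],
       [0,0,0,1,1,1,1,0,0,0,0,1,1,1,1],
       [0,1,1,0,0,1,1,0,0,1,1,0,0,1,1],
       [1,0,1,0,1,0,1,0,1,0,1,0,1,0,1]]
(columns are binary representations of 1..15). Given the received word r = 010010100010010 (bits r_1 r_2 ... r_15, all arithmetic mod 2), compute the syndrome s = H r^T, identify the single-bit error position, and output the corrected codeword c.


s = (0, 1, 0, 1)^T, error position = 5, corrected codeword c = 010000100010010

Compute s = H r^T mod 2 one row at a time:
  s_1 = 0 + 0 + 0 + 1 + 0 + 0 + 1 + 0 = 2 ≡ 0 (mod 2).
  s_2 = 0 + 1 + 0 + 1 + 0 + 0 + 1 + 0 = 3 ≡ 1 (mod 2).
  s_3 = 1 + 0 + 0 + 1 + 0 + 1 + 1 + 0 = 4 ≡ 0 (mod 2).
  s_4 = 0 + 0 + 1 + 1 + 0 + 1 + 0 + 0 = 3 ≡ 1 (mod 2).
s = (0, 1, 0, 1)^T — this equals column 5 of H (binary 0101), so error is at position 5.
Correct: flip bit 5 of r = 010010100010010 to get c = 010000100010010.


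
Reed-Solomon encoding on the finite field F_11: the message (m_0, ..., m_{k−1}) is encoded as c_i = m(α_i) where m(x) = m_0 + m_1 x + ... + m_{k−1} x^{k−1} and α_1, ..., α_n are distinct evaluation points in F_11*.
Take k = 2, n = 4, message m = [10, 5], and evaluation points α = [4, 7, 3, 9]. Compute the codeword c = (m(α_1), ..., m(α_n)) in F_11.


c = [8, 1, 3, 0]

Message polynomial: m(x) = 10 + 5·x (mod 11).
For each evaluation point α_i, compute m(α_i) mod 11:
  α_1 = 4: Horner steps 5 → 8, so m(4) = 8.
  α_2 = 7: Horner steps 5 → 1, so m(7) = 1.
  α_3 = 3: Horner steps 5 → 3, so m(3) = 3.
  α_4 = 9: Horner steps 5 → 0, so m(9) = 0.
Codeword c = [8, 1, 3, 0] ∈ F_11^4.


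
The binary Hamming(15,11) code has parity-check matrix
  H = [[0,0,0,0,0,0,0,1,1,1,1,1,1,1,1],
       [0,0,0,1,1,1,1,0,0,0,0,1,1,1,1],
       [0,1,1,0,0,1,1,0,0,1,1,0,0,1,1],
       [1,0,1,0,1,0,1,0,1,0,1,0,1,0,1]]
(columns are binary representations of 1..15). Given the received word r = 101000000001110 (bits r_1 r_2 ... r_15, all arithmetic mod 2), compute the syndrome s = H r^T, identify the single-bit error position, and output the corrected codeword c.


s = (1, 1, 0, 1)^T, error position = 13, corrected codeword c = 101000000001010

Compute s = H r^T mod 2 one row at a time:
  s_1 = 0 + 0 + 0 + 0 + 1 + 1 + 1 + 0 = 3 ≡ 1 (mod 2).
  s_2 = 0 + 0 + 0 + 0 + 1 + 1 + 1 + 0 = 3 ≡ 1 (mod 2).
  s_3 = 0 + 1 + 0 + 0 + 0 + 0 + 1 + 0 = 2 ≡ 0 (mod 2).
  s_4 = 1 + 1 + 0 + 0 + 0 + 0 + 1 + 0 = 3 ≡ 1 (mod 2).
s = (1, 1, 0, 1)^T — this equals column 13 of H (binary 1101), so error is at position 13.
Correct: flip bit 13 of r = 101000000001110 to get c = 101000000001010.


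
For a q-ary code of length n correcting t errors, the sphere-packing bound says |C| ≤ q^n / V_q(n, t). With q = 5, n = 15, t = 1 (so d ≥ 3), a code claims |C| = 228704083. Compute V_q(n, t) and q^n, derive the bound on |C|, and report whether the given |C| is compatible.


V_q(n, t) = 61, q^n = 30517578125, Hamming bound = 500288165, |C| = 228704083 ≤ bound (satisfied).

Step 1: Compute V_q(n, t) = Σ_{j=0}^1 C(n, j) (q−1)^j.
  j = 0: C(15,0)·(4)^0 = 1·1 = 1.
  j = 1: C(15,1)·(4)^1 = 15·4 = 60.
  V_q(n, t) = 1 + 60 = 61.
Step 2: q^n = 5^15 = 30517578125.
Step 3: Hamming bound ⌊q^n / V_q(n,t)⌋ = ⌊30517578125/61⌋ = 500288165.
Step 4: Compare |C| = 228704083 to 500288165: satisfied.
The claimed |C| lies below the Hamming bound.


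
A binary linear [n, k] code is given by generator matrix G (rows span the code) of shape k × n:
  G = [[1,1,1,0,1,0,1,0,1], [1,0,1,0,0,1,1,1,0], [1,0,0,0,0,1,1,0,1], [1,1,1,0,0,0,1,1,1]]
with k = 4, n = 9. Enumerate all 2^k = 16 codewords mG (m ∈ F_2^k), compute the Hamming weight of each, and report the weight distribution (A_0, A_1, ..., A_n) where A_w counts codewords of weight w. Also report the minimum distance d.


Weight distribution: A_0 = 1, A_2 = 1, A_3 = 4, A_4 = 3, A_5 = 4, A_6 = 3. Minimum distance d = 2.

Enumerate all 2^4 = 16 messages m ∈ F_2^4.
For each, compute codeword c = mG in F_2^9, then tally its weight.
  m = 0000 → c = 000000000, weight = 0.
  m = 1000 → c = 111010101, weight = 6.
  m = 0100 → c = 101001110, weight = 5.
  m = 1100 → c = 010011011, weight = 5.
  m = 0010 → c = 100001101, weight = 4.
  m = 1010 → c = 011011000, weight = 4.
  m = 0110 → c = 001000011, weight = 3.
  m = 1110 → c = 110010110, weight = 5.
  m = 0001 → c = 111000111, weight = 6.
  m = 1001 → c = 000010010, weight = 2.
  m = 0101 → c = 010001001, weight = 3.
  m = 1101 → c = 101011100, weight = 5.
  m = 0011 → c = 011001010, weight = 4.
  m = 1011 → c = 100011111, weight = 6.
  m = 0111 → c = 110000100, weight = 3.
  m = 1111 → c = 001010001, weight = 3.
Tally weights:
  weight 0: 1 codewords.
  weight 2: 1 codewords.
  weight 3: 4 codewords.
  weight 4: 3 codewords.
  weight 5: 4 codewords.
  weight 6: 3 codewords.
Minimum distance d = smallest w > 0 with A_w > 0 = 2.
Sanity: Σ A_w = 16 = 2^4 = 16 ✓.


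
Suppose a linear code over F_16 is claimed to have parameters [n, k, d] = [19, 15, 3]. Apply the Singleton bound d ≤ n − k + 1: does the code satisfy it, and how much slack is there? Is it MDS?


Singleton RHS = n − k + 1 = 5, slack = 2, bound satisfied, not MDS.

Singleton bound: d ≤ n − k + 1.
Here n = 19, k = 15, so n − k + 1 = 5.
Given d = 3, check d ≤ 5: YES.
Slack = (n − k + 1) − d = 2.
The code is NOT MDS (slack = 2 > 0).
Description: the claimed parameters are [19, 15, 3]_16; such a code would be non-MDS.


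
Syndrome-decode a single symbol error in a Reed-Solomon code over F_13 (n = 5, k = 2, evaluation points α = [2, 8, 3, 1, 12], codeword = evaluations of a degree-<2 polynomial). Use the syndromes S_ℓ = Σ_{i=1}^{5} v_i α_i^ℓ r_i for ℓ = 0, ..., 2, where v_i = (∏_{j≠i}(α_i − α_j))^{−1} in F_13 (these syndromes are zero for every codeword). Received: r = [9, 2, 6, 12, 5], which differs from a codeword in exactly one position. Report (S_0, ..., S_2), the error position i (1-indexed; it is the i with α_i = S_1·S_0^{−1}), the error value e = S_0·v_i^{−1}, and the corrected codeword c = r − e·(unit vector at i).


S = (10, 2, 3), error at position 2, error magnitude e = 11, c = [9, 4, 6, 12, 5].

Step 1: column multipliers v_i = (∏_{j≠i}(α_i − α_j))^{−1} mod 13.
  i = 1 (α = 2): (2−8)(2−3)(2−1)(2−12) = (−6)·(−1)·1·(−10) = −60 ≡ 5, so v_1 = 5^{−1} = 8 (mod 13).
  i = 2 (α = 8): (8−2)(8−3)(8−1)(8−12) = 6·5·7·(−4) = −840 ≡ 5, so v_2 = 5^{−1} = 8 (mod 13).
  i = 3 (α = 3): (3−2)(3−8)(3−1)(3−12) = 1·(−5)·2·(−9) = 90 ≡ 12, so v_3 = 12^{−1} = 12 (mod 13).
  i = 4 (α = 1): (1−2)(1−8)(1−3)(1−12) = (−1)·(−7)·(−2)·(−11) = 154 ≡ 11, so v_4 = 11^{−1} = 6 (mod 13).
  i = 5 (α = 12): (12−2)(12−8)(12−3)(12−1) = 10·4·9·11 = 3960 ≡ 8, so v_5 = 8^{−1} = 5 (mod 13).
  v = [8, 8, 12, 6, 5].
Step 2: syndromes of r = [9, 2, 6, 12, 5] (all sums mod 13).
  S_0 = Σ v_i r_i = 8·9 + 8·2 + 12·6 + 6·12 + 5·5 = 257 ≡ 10.
  S_1 = Σ v_i α_i r_i = 8·2·9 + 8·8·2 + 12·3·6 + 6·1·12 + 5·12·5 = 860 ≡ 2.
  α_i^2 mod 13 = [4, 12, 9, 1, 1].
  S_2 = Σ v_i α_i^2 r_i = 8·4·9 + 8·12·2 + 12·9·6 + 6·1·12 + 5·1·5 = 1225 ≡ 3.
  S = (10, 2, 3) ≠ 0, so r is not a codeword (an error is present).
Step 3: locate the error. For a single error e at position i, S_ℓ = v_i·e·α_i^ℓ, so α_err = S_1/S_0.
  S_0^{−1} = 10^{−1} = 4 (mod 13), so α_err = 2·4 = 8 ≡ 8 = α_2. Error position i = 2.
  Consistency check: S_2/S_1 = 3·7 = 21 ≡ 8 = α_err ✓ (single-error assumption holds).
Step 4: error magnitude e = S_0/v_2 = S_0·∏_{j≠2}(α_2 − α_j) = 10·5 = 50 ≡ 11 (mod 13).
Step 5: correct position 2: c_2 = r_2 − e = 2 − 11 ≡ 4 (mod 13). Hence c = [9, 4, 6, 12, 5].
  Check: interpolating c through the α_i gives m(x) = 2 + 10·x (degree < 2) with m(α_i) = c_i for every i, so c is indeed a codeword.


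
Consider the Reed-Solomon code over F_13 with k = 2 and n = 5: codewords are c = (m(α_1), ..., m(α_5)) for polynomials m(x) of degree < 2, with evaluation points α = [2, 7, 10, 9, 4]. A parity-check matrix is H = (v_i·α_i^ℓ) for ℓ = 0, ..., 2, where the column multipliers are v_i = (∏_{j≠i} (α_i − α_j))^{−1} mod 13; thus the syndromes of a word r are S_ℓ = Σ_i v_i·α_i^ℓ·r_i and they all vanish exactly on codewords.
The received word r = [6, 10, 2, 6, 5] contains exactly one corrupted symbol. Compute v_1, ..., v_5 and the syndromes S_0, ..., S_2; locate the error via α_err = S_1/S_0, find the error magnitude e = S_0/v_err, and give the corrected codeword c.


S = (11, 8, 7), error at position 4, error magnitude e = 10, c = [6, 10, 2, 9, 5].

Step 1: column multipliers v_i = (∏_{j≠i}(α_i − α_j))^{−1} mod 13.
  i = 1 (α = 2): (2−7)(2−10)(2−9)(2−4) = (−5)·(−8)·(−7)·(−2) = 560 ≡ 1, so v_1 = 1^{−1} = 1 (mod 13).
  i = 2 (α = 7): (7−2)(7−10)(7−9)(7−4) = 5·(−3)·(−2)·3 = 90 ≡ 12, so v_2 = 12^{−1} = 12 (mod 13).
  i = 3 (α = 10): (10−2)(10−7)(10−9)(10−4) = 8·3·1·6 = 144 ≡ 1, so v_3 = 1^{−1} = 1 (mod 13).
  i = 4 (α = 9): (9−2)(9−7)(9−10)(9−4) = 7·2·(−1)·5 = −70 ≡ 8, so v_4 = 8^{−1} = 5 (mod 13).
  i = 5 (α = 4): (4−2)(4−7)(4−10)(4−9) = 2·(−3)·(−6)·(−5) = −180 ≡ 2, so v_5 = 2^{−1} = 7 (mod 13).
  v = [1, 12, 1, 5, 7].
Step 2: syndromes of r = [6, 10, 2, 6, 5] (all sums mod 13).
  S_0 = Σ v_i r_i = 1·6 + 12·10 + 1·2 + 5·6 + 7·5 = 193 ≡ 11.
  S_1 = Σ v_i α_i r_i = 1·2·6 + 12·7·10 + 1·10·2 + 5·9·6 + 7·4·5 = 1282 ≡ 8.
  α_i^2 mod 13 = [4, 10, 9, 3, 3].
  S_2 = Σ v_i α_i^2 r_i = 1·4·6 + 12·10·10 + 1·9·2 + 5·3·6 + 7·3·5 = 1437 ≡ 7.
  S = (11, 8, 7) ≠ 0, so r is not a codeword (an error is present).
Step 3: locate the error. For a single error e at position i, S_ℓ = v_i·e·α_i^ℓ, so α_err = S_1/S_0.
  S_0^{−1} = 11^{−1} = 6 (mod 13), so α_err = 8·6 = 48 ≡ 9 = α_4. Error position i = 4.
  Consistency check: S_2/S_1 = 7·5 = 35 ≡ 9 = α_err ✓ (single-error assumption holds).
Step 4: error magnitude e = S_0/v_4 = S_0·∏_{j≠4}(α_4 − α_j) = 11·8 = 88 ≡ 10 (mod 13).
Step 5: correct position 4: c_4 = r_4 − e = 6 − 10 ≡ 9 (mod 13). Hence c = [6, 10, 2, 9, 5].
  Check: interpolating c through the α_i gives m(x) = 7 + 6·x (degree < 2) with m(α_i) = c_i for every i, so c is indeed a codeword.


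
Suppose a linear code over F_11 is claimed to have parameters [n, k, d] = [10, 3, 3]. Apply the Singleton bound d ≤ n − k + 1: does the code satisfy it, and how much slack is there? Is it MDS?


Singleton RHS = n − k + 1 = 8, slack = 5, bound satisfied, not MDS.

Singleton bound: d ≤ n − k + 1.
Here n = 10, k = 3, so n − k + 1 = 8.
Given d = 3, check d ≤ 8: YES.
Slack = (n − k + 1) − d = 5.
The code is NOT MDS (slack = 5 > 0).
Description: the claimed parameters are [10, 3, 3]_11; such a code would be non-MDS.


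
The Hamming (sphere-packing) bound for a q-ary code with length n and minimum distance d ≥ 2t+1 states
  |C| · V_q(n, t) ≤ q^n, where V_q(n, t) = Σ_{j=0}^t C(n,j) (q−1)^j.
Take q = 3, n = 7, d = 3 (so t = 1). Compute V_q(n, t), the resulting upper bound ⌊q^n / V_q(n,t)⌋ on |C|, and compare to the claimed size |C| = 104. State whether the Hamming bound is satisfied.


V_q(n, t) = 15, q^n = 2187, Hamming bound = 145, |C| = 104 ≤ bound (satisfied).

Step 1: Compute V_q(n, t) = Σ_{j=0}^1 C(n, j) (q−1)^j.
  j = 0: C(7,0)·(2)^0 = 1·1 = 1.
  j = 1: C(7,1)·(2)^1 = 7·2 = 14.
  V_q(n, t) = 1 + 14 = 15.
Step 2: q^n = 3^7 = 2187.
Step 3: Hamming bound ⌊q^n / V_q(n,t)⌋ = ⌊2187/15⌋ = 145.
Step 4: Compare |C| = 104 to 145: satisfied.
The claimed |C| lies below the Hamming bound.


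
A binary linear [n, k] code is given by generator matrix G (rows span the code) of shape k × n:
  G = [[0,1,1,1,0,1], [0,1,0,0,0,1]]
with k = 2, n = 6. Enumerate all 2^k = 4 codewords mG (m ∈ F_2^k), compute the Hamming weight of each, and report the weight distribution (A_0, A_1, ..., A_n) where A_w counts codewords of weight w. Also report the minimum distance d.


Weight distribution: A_0 = 1, A_2 = 2, A_4 = 1. Minimum distance d = 2.

Enumerate all 2^2 = 4 messages m ∈ F_2^2.
For each, compute codeword c = mG in F_2^6, then tally its weight.
  m = 00 → c = 000000, weight = 0.
  m = 10 → c = 011101, weight = 4.
  m = 01 → c = 010001, weight = 2.
  m = 11 → c = 001100, weight = 2.
Tally weights:
  weight 0: 1 codewords.
  weight 2: 2 codewords.
  weight 4: 1 codewords.
Minimum distance d = smallest w > 0 with A_w > 0 = 2.
Sanity: Σ A_w = 4 = 2^2 = 4 ✓.


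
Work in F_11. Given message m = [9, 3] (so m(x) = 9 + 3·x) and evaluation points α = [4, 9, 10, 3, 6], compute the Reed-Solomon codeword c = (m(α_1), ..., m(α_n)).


c = [10, 3, 6, 7, 5]

Message polynomial: m(x) = 9 + 3·x (mod 11).
For each evaluation point α_i, compute m(α_i) mod 11:
  α_1 = 4: Horner steps 3 → 10, so m(4) = 10.
  α_2 = 9: Horner steps 3 → 3, so m(9) = 3.
  α_3 = 10: Horner steps 3 → 6, so m(10) = 6.
  α_4 = 3: Horner steps 3 → 7, so m(3) = 7.
  α_5 = 6: Horner steps 3 → 5, so m(6) = 5.
Codeword c = [10, 3, 6, 7, 5] ∈ F_11^5.


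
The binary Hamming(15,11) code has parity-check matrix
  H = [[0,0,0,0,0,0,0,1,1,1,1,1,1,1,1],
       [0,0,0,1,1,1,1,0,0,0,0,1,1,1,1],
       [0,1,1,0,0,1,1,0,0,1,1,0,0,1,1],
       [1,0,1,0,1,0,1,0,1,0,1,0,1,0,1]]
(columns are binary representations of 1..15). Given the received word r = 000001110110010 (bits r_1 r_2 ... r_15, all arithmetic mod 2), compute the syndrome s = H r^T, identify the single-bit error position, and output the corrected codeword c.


s = (0, 1, 1, 0)^T, error position = 6, corrected codeword c = 000000110110010

Compute s = H r^T mod 2 one row at a time:
  s_1 = 1 + 0 + 1 + 1 + 0 + 0 + 1 + 0 = 4 ≡ 0 (mod 2).
  s_2 = 0 + 0 + 1 + 1 + 0 + 0 + 1 + 0 = 3 ≡ 1 (mod 2).
  s_3 = 0 + 0 + 1 + 1 + 1 + 1 + 1 + 0 = 5 ≡ 1 (mod 2).
  s_4 = 0 + 0 + 0 + 1 + 0 + 1 + 0 + 0 = 2 ≡ 0 (mod 2).
s = (0, 1, 1, 0)^T — this equals column 6 of H (binary 0110), so error is at position 6.
Correct: flip bit 6 of r = 000001110110010 to get c = 000000110110010.


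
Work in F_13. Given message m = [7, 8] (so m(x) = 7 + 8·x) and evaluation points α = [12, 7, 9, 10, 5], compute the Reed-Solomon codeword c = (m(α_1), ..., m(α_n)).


c = [12, 11, 1, 9, 8]

Message polynomial: m(x) = 7 + 8·x (mod 13).
For each evaluation point α_i, compute m(α_i) mod 13:
  α_1 = 12: Horner steps 8 → 12, so m(12) = 12.
  α_2 = 7: Horner steps 8 → 11, so m(7) = 11.
  α_3 = 9: Horner steps 8 → 1, so m(9) = 1.
  α_4 = 10: Horner steps 8 → 9, so m(10) = 9.
  α_5 = 5: Horner steps 8 → 8, so m(5) = 8.
Codeword c = [12, 11, 1, 9, 8] ∈ F_13^5.


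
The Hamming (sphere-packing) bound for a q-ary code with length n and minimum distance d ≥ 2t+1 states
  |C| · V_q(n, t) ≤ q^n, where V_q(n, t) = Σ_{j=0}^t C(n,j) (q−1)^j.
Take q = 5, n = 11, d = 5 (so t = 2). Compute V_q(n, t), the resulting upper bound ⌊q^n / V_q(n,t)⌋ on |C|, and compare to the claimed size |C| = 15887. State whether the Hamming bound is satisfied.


V_q(n, t) = 925, q^n = 48828125, Hamming bound = 52787, |C| = 15887 ≤ bound (satisfied).

Step 1: Compute V_q(n, t) = Σ_{j=0}^2 C(n, j) (q−1)^j.
  j = 0: C(11,0)·(4)^0 = 1·1 = 1.
  j = 1: C(11,1)·(4)^1 = 11·4 = 44.
  j = 2: C(11,2)·(4)^2 = 55·16 = 880.
  V_q(n, t) = 1 + 44 + 880 = 925.
Step 2: q^n = 5^11 = 48828125.
Step 3: Hamming bound ⌊q^n / V_q(n,t)⌋ = ⌊48828125/925⌋ = 52787.
Step 4: Compare |C| = 15887 to 52787: satisfied.
The claimed |C| lies below the Hamming bound.


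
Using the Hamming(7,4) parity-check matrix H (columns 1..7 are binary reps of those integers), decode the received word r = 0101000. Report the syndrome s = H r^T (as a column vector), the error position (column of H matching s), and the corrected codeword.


s = (1, 1, 0)^T, error position = 6, corrected codeword c = 0101010

Compute s = H r^T mod 2 one row at a time:
  s_1 = 1 + 0 + 0 + 0 = 1 ≡ 1 (mod 2).
  s_2 = 1 + 0 + 0 + 0 = 1 ≡ 1 (mod 2).
  s_3 = 0 + 0 + 0 + 0 = 0 ≡ 0 (mod 2).
s = (1, 1, 0)^T — this equals column 6 of H (binary 110), so error is at position 6.
Correct: flip bit 6 of r = 0101000 to get c = 0101010.


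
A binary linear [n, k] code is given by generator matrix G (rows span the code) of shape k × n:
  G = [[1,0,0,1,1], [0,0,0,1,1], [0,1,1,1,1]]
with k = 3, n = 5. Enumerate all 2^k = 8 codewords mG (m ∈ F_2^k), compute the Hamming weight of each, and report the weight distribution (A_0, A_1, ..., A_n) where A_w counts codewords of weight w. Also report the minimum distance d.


Weight distribution: A_0 = 1, A_1 = 1, A_2 = 2, A_3 = 2, A_4 = 1, A_5 = 1. Minimum distance d = 1.

Enumerate all 2^3 = 8 messages m ∈ F_2^3.
For each, compute codeword c = mG in F_2^5, then tally its weight.
  m = 000 → c = 00000, weight = 0.
  m = 100 → c = 10011, weight = 3.
  m = 010 → c = 00011, weight = 2.
  m = 110 → c = 10000, weight = 1.
  m = 001 → c = 01111, weight = 4.
  m = 101 → c = 11100, weight = 3.
  m = 011 → c = 01100, weight = 2.
  m = 111 → c = 11111, weight = 5.
Tally weights:
  weight 0: 1 codewords.
  weight 1: 1 codewords.
  weight 2: 2 codewords.
  weight 3: 2 codewords.
  weight 4: 1 codewords.
  weight 5: 1 codewords.
Minimum distance d = smallest w > 0 with A_w > 0 = 1.
Sanity: Σ A_w = 8 = 2^3 = 8 ✓.


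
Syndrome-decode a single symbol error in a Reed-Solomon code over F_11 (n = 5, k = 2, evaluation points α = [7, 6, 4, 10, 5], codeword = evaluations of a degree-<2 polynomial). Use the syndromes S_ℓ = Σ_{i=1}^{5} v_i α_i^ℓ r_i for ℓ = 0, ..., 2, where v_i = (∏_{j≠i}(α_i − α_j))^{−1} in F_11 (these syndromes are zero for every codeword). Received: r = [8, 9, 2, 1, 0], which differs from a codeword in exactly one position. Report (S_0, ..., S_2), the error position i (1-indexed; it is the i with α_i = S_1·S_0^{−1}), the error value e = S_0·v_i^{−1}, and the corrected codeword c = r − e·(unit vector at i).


S = (3, 10, 4), error at position 1, error magnitude e = 1, c = [7, 9, 2, 1, 0].

Step 1: column multipliers v_i = (∏_{j≠i}(α_i − α_j))^{−1} mod 11.
  i = 1 (α = 7): (7−6)(7−4)(7−10)(7−5) = 1·3·(−3)·2 = −18 ≡ 4, so v_1 = 4^{−1} = 3 (mod 11).
  i = 2 (α = 6): (6−7)(6−4)(6−10)(6−5) = (−1)·2·(−4)·1 = 8 ≡ 8, so v_2 = 8^{−1} = 7 (mod 11).
  i = 3 (α = 4): (4−7)(4−6)(4−10)(4−5) = (−3)·(−2)·(−6)·(−1) = 36 ≡ 3, so v_3 = 3^{−1} = 4 (mod 11).
  i = 4 (α = 10): (10−7)(10−6)(10−4)(10−5) = 3·4·6·5 = 360 ≡ 8, so v_4 = 8^{−1} = 7 (mod 11).
  i = 5 (α = 5): (5−7)(5−6)(5−4)(5−10) = (−2)·(−1)·1·(−5) = −10 ≡ 1, so v_5 = 1^{−1} = 1 (mod 11).
  v = [3, 7, 4, 7, 1].
Step 2: syndromes of r = [8, 9, 2, 1, 0] (all sums mod 11).
  S_0 = Σ v_i r_i = 3·8 + 7·9 + 4·2 + 7·1 + 1·0 = 102 ≡ 3.
  S_1 = Σ v_i α_i r_i = 3·7·8 + 7·6·9 + 4·4·2 + 7·10·1 + 1·5·0 = 648 ≡ 10.
  α_i^2 mod 11 = [5, 3, 5, 1, 3].
  S_2 = Σ v_i α_i^2 r_i = 3·5·8 + 7·3·9 + 4·5·2 + 7·1·1 + 1·3·0 = 356 ≡ 4.
  S = (3, 10, 4) ≠ 0, so r is not a codeword (an error is present).
Step 3: locate the error. For a single error e at position i, S_ℓ = v_i·e·α_i^ℓ, so α_err = S_1/S_0.
  S_0^{−1} = 3^{−1} = 4 (mod 11), so α_err = 10·4 = 40 ≡ 7 = α_1. Error position i = 1.
  Consistency check: S_2/S_1 = 4·10 = 40 ≡ 7 = α_err ✓ (single-error assumption holds).
Step 4: error magnitude e = S_0/v_1 = S_0·∏_{j≠1}(α_1 − α_j) = 3·4 = 12 ≡ 1 (mod 11).
Step 5: correct position 1: c_1 = r_1 − e = 8 − 1 ≡ 7 (mod 11). Hence c = [7, 9, 2, 1, 0].
  Check: interpolating c through the α_i gives m(x) = 10 + 9·x (degree < 2) with m(α_i) = c_i for every i, so c is indeed a codeword.


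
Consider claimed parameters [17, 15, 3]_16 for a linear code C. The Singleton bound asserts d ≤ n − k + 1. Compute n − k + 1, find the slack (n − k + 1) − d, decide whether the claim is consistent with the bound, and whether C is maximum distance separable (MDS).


Singleton RHS = n − k + 1 = 3, slack = 0, bound satisfied, MDS.

Singleton bound: d ≤ n − k + 1.
Here n = 17, k = 15, so n − k + 1 = 3.
Given d = 3, check d ≤ 3: YES.
Slack = (n − k + 1) − d = 0.
The code is MDS (slack = 0).
Description: the claimed parameters are [17, 15, 3]_16; such a code would be MDS (meets Singleton bound).


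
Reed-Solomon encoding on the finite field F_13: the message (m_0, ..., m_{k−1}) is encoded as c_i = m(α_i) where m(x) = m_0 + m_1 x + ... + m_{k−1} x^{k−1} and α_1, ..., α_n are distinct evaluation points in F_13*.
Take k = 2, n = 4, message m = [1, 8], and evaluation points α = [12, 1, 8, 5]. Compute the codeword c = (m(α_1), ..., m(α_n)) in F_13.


c = [6, 9, 0, 2]

Message polynomial: m(x) = 1 + 8·x (mod 13).
For each evaluation point α_i, compute m(α_i) mod 13:
  α_1 = 12: Horner steps 8 → 6, so m(12) = 6.
  α_2 = 1: Horner steps 8 → 9, so m(1) = 9.
  α_3 = 8: Horner steps 8 → 0, so m(8) = 0.
  α_4 = 5: Horner steps 8 → 2, so m(5) = 2.
Codeword c = [6, 9, 0, 2] ∈ F_13^4.


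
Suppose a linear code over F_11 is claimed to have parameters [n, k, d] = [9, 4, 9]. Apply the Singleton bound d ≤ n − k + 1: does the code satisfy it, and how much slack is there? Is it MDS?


Singleton RHS = n − k + 1 = 6, slack = -3, bound violated (no such code; not MDS).

Singleton bound: d ≤ n − k + 1.
Here n = 9, k = 4, so n − k + 1 = 6.
Given d = 9, check d ≤ 6: NO.
Slack = (n − k + 1) − d = -3.
The slack is negative: d = 9 exceeds n − k + 1 = 6 by 3, so the Singleton bound is violated and no linear [9, 4, 9]_11 code can exist. In particular it is not MDS (MDS requires d = n − k + 1 exactly).
Description: the claimed parameters are [9, 4, 9]_11; such a code would be impossible (violates the Singleton bound).


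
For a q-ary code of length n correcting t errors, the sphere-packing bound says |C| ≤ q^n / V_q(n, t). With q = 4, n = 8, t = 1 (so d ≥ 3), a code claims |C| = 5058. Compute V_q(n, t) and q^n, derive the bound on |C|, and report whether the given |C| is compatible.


V_q(n, t) = 25, q^n = 65536, Hamming bound = 2621, |C| = 5058 > bound (violated).

Step 1: Compute V_q(n, t) = Σ_{j=0}^1 C(n, j) (q−1)^j.
  j = 0: C(8,0)·(3)^0 = 1·1 = 1.
  j = 1: C(8,1)·(3)^1 = 8·3 = 24.
  V_q(n, t) = 1 + 24 = 25.
Step 2: q^n = 4^8 = 65536.
Step 3: Hamming bound ⌊q^n / V_q(n,t)⌋ = ⌊65536/25⌋ = 2621.
Step 4: Compare |C| = 5058 to 2621: violated.
The claimed |C| lies above the Hamming bound, so no 4-ary code of length 8 with d ≥ 3 can have 5058 codewords.


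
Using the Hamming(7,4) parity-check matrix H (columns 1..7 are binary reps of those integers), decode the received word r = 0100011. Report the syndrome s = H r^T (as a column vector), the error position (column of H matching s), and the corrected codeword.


s = (0, 1, 1)^T, error position = 3, corrected codeword c = 0110011

Compute s = H r^T mod 2 one row at a time:
  s_1 = 0 + 0 + 1 + 1 = 2 ≡ 0 (mod 2).
  s_2 = 1 + 0 + 1 + 1 = 3 ≡ 1 (mod 2).
  s_3 = 0 + 0 + 0 + 1 = 1 ≡ 1 (mod 2).
s = (0, 1, 1)^T — this equals column 3 of H (binary 011), so error is at position 3.
Correct: flip bit 3 of r = 0100011 to get c = 0110011.


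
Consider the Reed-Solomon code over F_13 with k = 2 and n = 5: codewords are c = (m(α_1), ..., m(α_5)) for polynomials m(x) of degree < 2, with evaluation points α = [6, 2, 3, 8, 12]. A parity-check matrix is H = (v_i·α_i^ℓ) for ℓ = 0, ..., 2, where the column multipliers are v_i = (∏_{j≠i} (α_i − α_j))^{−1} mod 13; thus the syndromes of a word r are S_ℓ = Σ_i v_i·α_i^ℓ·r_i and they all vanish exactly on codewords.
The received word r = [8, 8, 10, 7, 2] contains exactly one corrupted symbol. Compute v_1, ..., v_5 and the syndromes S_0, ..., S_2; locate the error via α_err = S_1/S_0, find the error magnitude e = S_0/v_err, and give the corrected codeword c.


S = (5, 4, 11), error at position 1, error magnitude e = 5, c = [3, 8, 10, 7, 2].

Step 1: column multipliers v_i = (∏_{j≠i}(α_i − α_j))^{−1} mod 13.
  i = 1 (α = 6): (6−2)(6−3)(6−8)(6−12) = 4·3·(−2)·(−6) = 144 ≡ 1, so v_1 = 1^{−1} = 1 (mod 13).
  i = 2 (α = 2): (2−6)(2−3)(2−8)(2−12) = (−4)·(−1)·(−6)·(−10) = 240 ≡ 6, so v_2 = 6^{−1} = 11 (mod 13).
  i = 3 (α = 3): (3−6)(3−2)(3−8)(3−12) = (−3)·1·(−5)·(−9) = −135 ≡ 8, so v_3 = 8^{−1} = 5 (mod 13).
  i = 4 (α = 8): (8−6)(8−2)(8−3)(8−12) = 2·6·5·(−4) = −240 ≡ 7, so v_4 = 7^{−1} = 2 (mod 13).
  i = 5 (α = 12): (12−6)(12−2)(12−3)(12−8) = 6·10·9·4 = 2160 ≡ 2, so v_5 = 2^{−1} = 7 (mod 13).
  v = [1, 11, 5, 2, 7].
Step 2: syndromes of r = [8, 8, 10, 7, 2] (all sums mod 13).
  S_0 = Σ v_i r_i = 1·8 + 11·8 + 5·10 + 2·7 + 7·2 = 174 ≡ 5.
  S_1 = Σ v_i α_i r_i = 1·6·8 + 11·2·8 + 5·3·10 + 2·8·7 + 7·12·2 = 654 ≡ 4.
  α_i^2 mod 13 = [10, 4, 9, 12, 1].
  S_2 = Σ v_i α_i^2 r_i = 1·10·8 + 11·4·8 + 5·9·10 + 2·12·7 + 7·1·2 = 1064 ≡ 11.
  S = (5, 4, 11) ≠ 0, so r is not a codeword (an error is present).
Step 3: locate the error. For a single error e at position i, S_ℓ = v_i·e·α_i^ℓ, so α_err = S_1/S_0.
  S_0^{−1} = 5^{−1} = 8 (mod 13), so α_err = 4·8 = 32 ≡ 6 = α_1. Error position i = 1.
  Consistency check: S_2/S_1 = 11·10 = 110 ≡ 6 = α_err ✓ (single-error assumption holds).
Step 4: error magnitude e = S_0/v_1 = S_0·∏_{j≠1}(α_1 − α_j) = 5·1 = 5 ≡ 5 (mod 13).
Step 5: correct position 1: c_1 = r_1 − e = 8 − 5 ≡ 3 (mod 13). Hence c = [3, 8, 10, 7, 2].
  Check: interpolating c through the α_i gives m(x) = 4 + 2·x (degree < 2) with m(α_i) = c_i for every i, so c is indeed a codeword.


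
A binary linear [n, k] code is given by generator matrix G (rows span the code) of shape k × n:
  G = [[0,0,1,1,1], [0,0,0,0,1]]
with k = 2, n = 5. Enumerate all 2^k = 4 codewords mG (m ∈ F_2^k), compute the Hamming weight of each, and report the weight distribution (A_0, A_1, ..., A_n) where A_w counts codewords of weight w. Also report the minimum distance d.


Weight distribution: A_0 = 1, A_1 = 1, A_2 = 1, A_3 = 1. Minimum distance d = 1.

Enumerate all 2^2 = 4 messages m ∈ F_2^2.
For each, compute codeword c = mG in F_2^5, then tally its weight.
  m = 00 → c = 00000, weight = 0.
  m = 10 → c = 00111, weight = 3.
  m = 01 → c = 00001, weight = 1.
  m = 11 → c = 00110, weight = 2.
Tally weights:
  weight 0: 1 codewords.
  weight 1: 1 codewords.
  weight 2: 1 codewords.
  weight 3: 1 codewords.
Minimum distance d = smallest w > 0 with A_w > 0 = 1.
Sanity: Σ A_w = 4 = 2^2 = 4 ✓.


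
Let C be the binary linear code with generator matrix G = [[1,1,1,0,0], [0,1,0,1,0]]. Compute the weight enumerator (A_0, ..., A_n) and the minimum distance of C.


Weight distribution: A_0 = 1, A_2 = 1, A_3 = 2. Minimum distance d = 2.

Enumerate all 2^2 = 4 messages m ∈ F_2^2.
For each, compute codeword c = mG in F_2^5, then tally its weight.
  m = 00 → c = 00000, weight = 0.
  m = 10 → c = 11100, weight = 3.
  m = 01 → c = 01010, weight = 2.
  m = 11 → c = 10110, weight = 3.
Tally weights:
  weight 0: 1 codewords.
  weight 2: 1 codewords.
  weight 3: 2 codewords.
Minimum distance d = smallest w > 0 with A_w > 0 = 2.
Sanity: Σ A_w = 4 = 2^2 = 4 ✓.


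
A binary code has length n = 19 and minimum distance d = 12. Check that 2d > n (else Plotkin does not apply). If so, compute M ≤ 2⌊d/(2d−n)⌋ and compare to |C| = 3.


Plotkin bound M ≤ 4; given |C| = 3 ≤ bound (satisfied).

Check applicability: 2d = 24, n = 19.
2d − n = 5 > 0, so Plotkin applies.
Compute d/(2d−n) = 12/5 ≈ 2.4000.
⌊d/(2d−n)⌋ = 2.
Plotkin bound: M ≤ 2·2 = 4.
Given |C| = 3, check: satisfied.
This |C| is below the Plotkin bound.


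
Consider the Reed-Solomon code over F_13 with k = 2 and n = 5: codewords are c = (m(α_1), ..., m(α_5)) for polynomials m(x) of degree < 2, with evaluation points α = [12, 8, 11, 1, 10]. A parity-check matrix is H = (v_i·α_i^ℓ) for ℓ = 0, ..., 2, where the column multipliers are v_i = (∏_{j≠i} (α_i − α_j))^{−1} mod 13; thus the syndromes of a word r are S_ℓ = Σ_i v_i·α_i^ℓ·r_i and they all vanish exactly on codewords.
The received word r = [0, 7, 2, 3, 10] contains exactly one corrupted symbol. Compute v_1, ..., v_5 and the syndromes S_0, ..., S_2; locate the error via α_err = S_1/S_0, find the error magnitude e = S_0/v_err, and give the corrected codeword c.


S = (4, 5, 3), error at position 3, error magnitude e = 10, c = [0, 7, 5, 3, 10].

Step 1: column multipliers v_i = (∏_{j≠i}(α_i − α_j))^{−1} mod 13.
  i = 1 (α = 12): (12−8)(12−11)(12−1)(12−10) = 4·1·11·2 = 88 ≡ 10, so v_1 = 10^{−1} = 4 (mod 13).
  i = 2 (α = 8): (8−12)(8−11)(8−1)(8−10) = (−4)·(−3)·7·(−2) = −168 ≡ 1, so v_2 = 1^{−1} = 1 (mod 13).
  i = 3 (α = 11): (11−12)(11−8)(11−1)(11−10) = (−1)·3·10·1 = −30 ≡ 9, so v_3 = 9^{−1} = 3 (mod 13).
  i = 4 (α = 1): (1−12)(1−8)(1−11)(1−10) = (−11)·(−7)·(−10)·(−9) = 6930 ≡ 1, so v_4 = 1^{−1} = 1 (mod 13).
  i = 5 (α = 10): (10−12)(10−8)(10−11)(10−1) = (−2)·2·(−1)·9 = 36 ≡ 10, so v_5 = 10^{−1} = 4 (mod 13).
  v = [4, 1, 3, 1, 4].
Step 2: syndromes of r = [0, 7, 2, 3, 10] (all sums mod 13).
  S_0 = Σ v_i r_i = 4·0 + 1·7 + 3·2 + 1·3 + 4·10 = 56 ≡ 4.
  S_1 = Σ v_i α_i r_i = 4·12·0 + 1·8·7 + 3·11·2 + 1·1·3 + 4·10·10 = 525 ≡ 5.
  α_i^2 mod 13 = [1, 12, 4, 1, 9].
  S_2 = Σ v_i α_i^2 r_i = 4·1·0 + 1·12·7 + 3·4·2 + 1·1·3 + 4·9·10 = 471 ≡ 3.
  S = (4, 5, 3) ≠ 0, so r is not a codeword (an error is present).
Step 3: locate the error. For a single error e at position i, S_ℓ = v_i·e·α_i^ℓ, so α_err = S_1/S_0.
  S_0^{−1} = 4^{−1} = 10 (mod 13), so α_err = 5·10 = 50 ≡ 11 = α_3. Error position i = 3.
  Consistency check: S_2/S_1 = 3·8 = 24 ≡ 11 = α_err ✓ (single-error assumption holds).
Step 4: error magnitude e = S_0/v_3 = S_0·∏_{j≠3}(α_3 − α_j) = 4·9 = 36 ≡ 10 (mod 13).
Step 5: correct position 3: c_3 = r_3 − e = 2 − 10 ≡ 5 (mod 13). Hence c = [0, 7, 5, 3, 10].
  Check: interpolating c through the α_i gives m(x) = 8 + 8·x (degree < 2) with m(α_i) = c_i for every i, so c is indeed a codeword.


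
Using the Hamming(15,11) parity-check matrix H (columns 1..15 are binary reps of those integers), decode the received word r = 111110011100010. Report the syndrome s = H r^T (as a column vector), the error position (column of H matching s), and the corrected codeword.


s = (0, 1, 0, 0)^T, error position = 4, corrected codeword c = 111010011100010

Compute s = H r^T mod 2 one row at a time:
  s_1 = 1 + 1 + 1 + 0 + 0 + 0 + 1 + 0 = 4 ≡ 0 (mod 2).
  s_2 = 1 + 1 + 0 + 0 + 0 + 0 + 1 + 0 = 3 ≡ 1 (mod 2).
  s_3 = 1 + 1 + 0 + 0 + 1 + 0 + 1 + 0 = 4 ≡ 0 (mod 2).
  s_4 = 1 + 1 + 1 + 0 + 1 + 0 + 0 + 0 = 4 ≡ 0 (mod 2).
s = (0, 1, 0, 0)^T — this equals column 4 of H (binary 0100), so error is at position 4.
Correct: flip bit 4 of r = 111110011100010 to get c = 111010011100010.


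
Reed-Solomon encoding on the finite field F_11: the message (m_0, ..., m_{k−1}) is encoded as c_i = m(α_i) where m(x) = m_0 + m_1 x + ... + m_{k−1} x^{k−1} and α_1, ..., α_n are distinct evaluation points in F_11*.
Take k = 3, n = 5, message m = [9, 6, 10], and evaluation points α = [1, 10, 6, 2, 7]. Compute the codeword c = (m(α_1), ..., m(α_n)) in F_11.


c = [3, 2, 9, 6, 2]

Message polynomial: m(x) = 9 + 6·x + 10·x^2 (mod 11).
For each evaluation point α_i, compute m(α_i) mod 11:
  α_1 = 1: Horner steps 10 → 5 → 3, so m(1) = 3.
  α_2 = 10: Horner steps 10 → 7 → 2, so m(10) = 2.
  α_3 = 6: Horner steps 10 → 0 → 9, so m(6) = 9.
  α_4 = 2: Horner steps 10 → 4 → 6, so m(2) = 6.
  α_5 = 7: Horner steps 10 → 10 → 2, so m(7) = 2.
Codeword c = [3, 2, 9, 6, 2] ∈ F_11^5.


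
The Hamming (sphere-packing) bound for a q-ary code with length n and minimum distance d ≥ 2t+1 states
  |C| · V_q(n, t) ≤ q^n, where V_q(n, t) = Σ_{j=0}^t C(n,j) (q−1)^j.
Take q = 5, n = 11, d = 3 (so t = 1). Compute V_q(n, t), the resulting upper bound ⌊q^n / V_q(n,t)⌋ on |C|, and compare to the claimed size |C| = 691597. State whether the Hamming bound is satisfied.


V_q(n, t) = 45, q^n = 48828125, Hamming bound = 1085069, |C| = 691597 ≤ bound (satisfied).

Step 1: Compute V_q(n, t) = Σ_{j=0}^1 C(n, j) (q−1)^j.
  j = 0: C(11,0)·(4)^0 = 1·1 = 1.
  j = 1: C(11,1)·(4)^1 = 11·4 = 44.
  V_q(n, t) = 1 + 44 = 45.
Step 2: q^n = 5^11 = 48828125.
Step 3: Hamming bound ⌊q^n / V_q(n,t)⌋ = ⌊48828125/45⌋ = 1085069.
Step 4: Compare |C| = 691597 to 1085069: satisfied.
The claimed |C| lies below the Hamming bound.


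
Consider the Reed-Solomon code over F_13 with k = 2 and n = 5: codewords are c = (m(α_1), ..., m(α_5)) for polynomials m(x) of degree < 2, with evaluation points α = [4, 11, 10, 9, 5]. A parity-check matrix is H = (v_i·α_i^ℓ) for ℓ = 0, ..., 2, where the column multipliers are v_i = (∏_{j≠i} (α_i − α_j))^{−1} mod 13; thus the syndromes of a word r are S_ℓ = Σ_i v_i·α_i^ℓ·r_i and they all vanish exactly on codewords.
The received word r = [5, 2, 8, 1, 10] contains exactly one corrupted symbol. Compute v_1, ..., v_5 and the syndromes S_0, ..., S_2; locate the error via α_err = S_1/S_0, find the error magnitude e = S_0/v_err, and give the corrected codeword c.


S = (5, 12, 8), error at position 5, error magnitude e = 11, c = [5, 2, 8, 1, 12].

Step 1: column multipliers v_i = (∏_{j≠i}(α_i − α_j))^{−1} mod 13.
  i = 1 (α = 4): (4−11)(4−10)(4−9)(4−5) = (−7)·(−6)·(−5)·(−1) = 210 ≡ 2, so v_1 = 2^{−1} = 7 (mod 13).
  i = 2 (α = 11): (11−4)(11−10)(11−9)(11−5) = 7·1·2·6 = 84 ≡ 6, so v_2 = 6^{−1} = 11 (mod 13).
  i = 3 (α = 10): (10−4)(10−11)(10−9)(10−5) = 6·(−1)·1·5 = −30 ≡ 9, so v_3 = 9^{−1} = 3 (mod 13).
  i = 4 (α = 9): (9−4)(9−11)(9−10)(9−5) = 5·(−2)·(−1)·4 = 40 ≡ 1, so v_4 = 1^{−1} = 1 (mod 13).
  i = 5 (α = 5): (5−4)(5−11)(5−10)(5−9) = 1·(−6)·(−5)·(−4) = −120 ≡ 10, so v_5 = 10^{−1} = 4 (mod 13).
  v = [7, 11, 3, 1, 4].
Step 2: syndromes of r = [5, 2, 8, 1, 10] (all sums mod 13).
  S_0 = Σ v_i r_i = 7·5 + 11·2 + 3·8 + 1·1 + 4·10 = 122 ≡ 5.
  S_1 = Σ v_i α_i r_i = 7·4·5 + 11·11·2 + 3·10·8 + 1·9·1 + 4·5·10 = 831 ≡ 12.
  α_i^2 mod 13 = [3, 4, 9, 3, 12].
  S_2 = Σ v_i α_i^2 r_i = 7·3·5 + 11·4·2 + 3·9·8 + 1·3·1 + 4·12·10 = 892 ≡ 8.
  S = (5, 12, 8) ≠ 0, so r is not a codeword (an error is present).
Step 3: locate the error. For a single error e at position i, S_ℓ = v_i·e·α_i^ℓ, so α_err = S_1/S_0.
  S_0^{−1} = 5^{−1} = 8 (mod 13), so α_err = 12·8 = 96 ≡ 5 = α_5. Error position i = 5.
  Consistency check: S_2/S_1 = 8·12 = 96 ≡ 5 = α_err ✓ (single-error assumption holds).
Step 4: error magnitude e = S_0/v_5 = S_0·∏_{j≠5}(α_5 − α_j) = 5·10 = 50 ≡ 11 (mod 13).
Step 5: correct position 5: c_5 = r_5 − e = 10 − 11 ≡ 12 (mod 13). Hence c = [5, 2, 8, 1, 12].
  Check: interpolating c through the α_i gives m(x) = 3 + 7·x (degree < 2) with m(α_i) = c_i for every i, so c is indeed a codeword.
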